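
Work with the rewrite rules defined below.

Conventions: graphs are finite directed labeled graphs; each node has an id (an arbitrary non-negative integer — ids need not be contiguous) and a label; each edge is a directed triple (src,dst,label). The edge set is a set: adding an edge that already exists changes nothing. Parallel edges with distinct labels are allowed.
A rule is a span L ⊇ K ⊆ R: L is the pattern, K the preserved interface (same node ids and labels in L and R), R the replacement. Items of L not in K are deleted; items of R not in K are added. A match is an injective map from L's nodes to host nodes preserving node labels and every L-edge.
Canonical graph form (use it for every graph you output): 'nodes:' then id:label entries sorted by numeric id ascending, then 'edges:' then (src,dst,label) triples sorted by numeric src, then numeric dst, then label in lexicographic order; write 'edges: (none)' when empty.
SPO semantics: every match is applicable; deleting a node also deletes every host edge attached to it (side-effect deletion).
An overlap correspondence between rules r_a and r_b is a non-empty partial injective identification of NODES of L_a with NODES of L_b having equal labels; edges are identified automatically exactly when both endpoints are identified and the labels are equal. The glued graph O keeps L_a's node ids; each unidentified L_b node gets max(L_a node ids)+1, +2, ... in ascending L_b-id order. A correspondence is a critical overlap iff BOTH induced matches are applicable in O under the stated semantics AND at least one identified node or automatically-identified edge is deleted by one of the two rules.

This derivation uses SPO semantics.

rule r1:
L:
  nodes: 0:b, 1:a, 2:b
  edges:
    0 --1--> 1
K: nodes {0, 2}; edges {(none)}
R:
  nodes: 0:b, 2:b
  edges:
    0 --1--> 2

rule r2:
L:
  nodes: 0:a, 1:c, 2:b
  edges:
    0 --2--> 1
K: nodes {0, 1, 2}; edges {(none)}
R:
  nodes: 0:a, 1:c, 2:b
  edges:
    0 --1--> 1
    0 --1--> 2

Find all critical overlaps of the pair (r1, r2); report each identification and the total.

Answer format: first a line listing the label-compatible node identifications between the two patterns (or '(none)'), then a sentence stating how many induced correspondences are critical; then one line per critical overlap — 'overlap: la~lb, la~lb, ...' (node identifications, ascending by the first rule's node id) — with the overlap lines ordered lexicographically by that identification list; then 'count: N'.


label-compatible node identifications between L(r1) and L(r2): 0~2, 1~0, 2~2
3 of the induced correspondences are critical overlaps of r1 and r2.
overlap: 0~2, 1~0
overlap: 1~0
overlap: 1~0, 2~2
count: 3


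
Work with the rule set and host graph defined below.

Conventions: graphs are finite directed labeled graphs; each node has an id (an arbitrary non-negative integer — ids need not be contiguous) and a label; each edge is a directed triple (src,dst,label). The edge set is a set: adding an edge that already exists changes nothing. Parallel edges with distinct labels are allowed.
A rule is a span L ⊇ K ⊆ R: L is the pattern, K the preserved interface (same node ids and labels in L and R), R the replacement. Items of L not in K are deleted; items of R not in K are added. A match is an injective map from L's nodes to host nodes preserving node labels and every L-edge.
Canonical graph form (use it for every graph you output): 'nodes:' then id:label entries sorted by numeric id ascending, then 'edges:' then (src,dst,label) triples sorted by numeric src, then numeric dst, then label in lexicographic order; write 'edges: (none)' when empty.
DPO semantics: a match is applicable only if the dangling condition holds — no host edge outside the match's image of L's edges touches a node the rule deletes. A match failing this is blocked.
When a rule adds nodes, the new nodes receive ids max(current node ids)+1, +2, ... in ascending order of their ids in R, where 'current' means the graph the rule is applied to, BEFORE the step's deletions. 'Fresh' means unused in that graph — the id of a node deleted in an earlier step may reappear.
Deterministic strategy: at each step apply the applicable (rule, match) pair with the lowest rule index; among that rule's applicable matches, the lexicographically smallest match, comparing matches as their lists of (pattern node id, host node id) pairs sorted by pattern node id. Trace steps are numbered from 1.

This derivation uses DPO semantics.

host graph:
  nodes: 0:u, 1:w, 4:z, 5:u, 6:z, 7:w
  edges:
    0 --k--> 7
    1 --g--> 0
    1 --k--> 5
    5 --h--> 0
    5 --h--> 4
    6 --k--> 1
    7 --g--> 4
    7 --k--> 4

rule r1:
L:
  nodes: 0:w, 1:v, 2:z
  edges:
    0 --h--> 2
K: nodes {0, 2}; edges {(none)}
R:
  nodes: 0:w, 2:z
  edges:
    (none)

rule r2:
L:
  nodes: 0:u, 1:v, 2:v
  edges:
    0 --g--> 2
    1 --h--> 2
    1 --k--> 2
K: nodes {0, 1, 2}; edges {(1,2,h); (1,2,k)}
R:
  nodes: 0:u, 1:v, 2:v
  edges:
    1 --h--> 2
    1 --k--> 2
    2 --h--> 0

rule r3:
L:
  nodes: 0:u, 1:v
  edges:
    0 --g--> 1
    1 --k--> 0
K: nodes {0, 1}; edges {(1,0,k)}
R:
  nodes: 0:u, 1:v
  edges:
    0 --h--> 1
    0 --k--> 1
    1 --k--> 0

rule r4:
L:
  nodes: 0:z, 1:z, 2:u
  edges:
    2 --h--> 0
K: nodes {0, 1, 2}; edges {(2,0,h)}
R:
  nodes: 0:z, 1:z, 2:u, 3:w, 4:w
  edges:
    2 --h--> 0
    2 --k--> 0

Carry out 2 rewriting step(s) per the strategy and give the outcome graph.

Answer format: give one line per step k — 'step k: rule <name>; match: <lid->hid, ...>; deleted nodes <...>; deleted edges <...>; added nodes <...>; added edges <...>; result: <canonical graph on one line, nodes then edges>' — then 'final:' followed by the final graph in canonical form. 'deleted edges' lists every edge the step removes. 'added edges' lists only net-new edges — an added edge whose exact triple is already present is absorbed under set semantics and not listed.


step 1: rule r4; match: 0->4, 1->6, 2->5; deleted nodes (none); deleted edges (none); added nodes 8, 9; added edges (5,4,k); result: nodes: 0:u, 1:w, 4:z, 5:u, 6:z, 7:w, 8:w, 9:w edges: (0,7,k); (1,0,g); (1,5,k); (5,0,h); (5,4,h); (5,4,k); (6,1,k); (7,4,g); (7,4,k)
step 2: rule r4; match: 0->4, 1->6, 2->5; deleted nodes (none); deleted edges (none); added nodes 10, 11; added edges (none); result: nodes: 0:u, 1:w, 4:z, 5:u, 6:z, 7:w, 8:w, 9:w, 10:w, 11:w edges: (0,7,k); (1,0,g); (1,5,k); (5,0,h); (5,4,h); (5,4,k); (6,1,k); (7,4,g); (7,4,k)
final:
nodes: 0:u, 1:w, 4:z, 5:u, 6:z, 7:w, 8:w, 9:w, 10:w, 11:w
edges: (0,7,k); (1,0,g); (1,5,k); (5,0,h); (5,4,h); (5,4,k); (6,1,k); (7,4,g); (7,4,k)


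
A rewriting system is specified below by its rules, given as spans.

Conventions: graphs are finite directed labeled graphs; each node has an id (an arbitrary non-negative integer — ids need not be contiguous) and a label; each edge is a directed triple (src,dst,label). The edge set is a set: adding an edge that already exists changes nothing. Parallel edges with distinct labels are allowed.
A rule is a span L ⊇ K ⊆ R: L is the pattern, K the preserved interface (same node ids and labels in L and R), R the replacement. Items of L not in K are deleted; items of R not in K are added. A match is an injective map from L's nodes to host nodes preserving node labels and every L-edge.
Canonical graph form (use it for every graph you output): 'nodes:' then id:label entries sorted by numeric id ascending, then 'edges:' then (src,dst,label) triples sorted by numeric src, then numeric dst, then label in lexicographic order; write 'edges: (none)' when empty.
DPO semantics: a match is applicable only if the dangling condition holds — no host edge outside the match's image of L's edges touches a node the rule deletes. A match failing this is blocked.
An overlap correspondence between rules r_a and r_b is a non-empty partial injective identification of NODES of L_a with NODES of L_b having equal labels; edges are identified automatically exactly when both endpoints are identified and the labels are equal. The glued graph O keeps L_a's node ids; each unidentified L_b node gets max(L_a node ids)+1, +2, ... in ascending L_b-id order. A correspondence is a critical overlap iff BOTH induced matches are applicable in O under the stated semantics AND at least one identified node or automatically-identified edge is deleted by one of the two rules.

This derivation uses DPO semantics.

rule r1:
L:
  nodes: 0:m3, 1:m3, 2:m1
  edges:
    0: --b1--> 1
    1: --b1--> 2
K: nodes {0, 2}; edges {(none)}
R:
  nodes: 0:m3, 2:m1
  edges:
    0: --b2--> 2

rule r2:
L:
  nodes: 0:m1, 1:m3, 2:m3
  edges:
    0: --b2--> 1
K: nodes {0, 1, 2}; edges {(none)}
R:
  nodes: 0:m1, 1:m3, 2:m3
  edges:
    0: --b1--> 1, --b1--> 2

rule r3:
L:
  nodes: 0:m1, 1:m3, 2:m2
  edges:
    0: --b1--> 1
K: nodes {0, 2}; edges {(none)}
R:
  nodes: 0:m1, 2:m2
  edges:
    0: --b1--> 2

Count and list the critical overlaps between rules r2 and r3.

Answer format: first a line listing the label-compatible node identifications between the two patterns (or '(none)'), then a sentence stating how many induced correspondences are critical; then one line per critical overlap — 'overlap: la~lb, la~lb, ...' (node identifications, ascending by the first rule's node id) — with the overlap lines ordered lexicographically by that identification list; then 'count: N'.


label-compatible node identifications between L(r2) and L(r3): 0~0, 1~1, 2~1
2 of the induced correspondences are critical overlaps of r2 and r3.
overlap: 0~0, 2~1
overlap: 2~1
count: 2


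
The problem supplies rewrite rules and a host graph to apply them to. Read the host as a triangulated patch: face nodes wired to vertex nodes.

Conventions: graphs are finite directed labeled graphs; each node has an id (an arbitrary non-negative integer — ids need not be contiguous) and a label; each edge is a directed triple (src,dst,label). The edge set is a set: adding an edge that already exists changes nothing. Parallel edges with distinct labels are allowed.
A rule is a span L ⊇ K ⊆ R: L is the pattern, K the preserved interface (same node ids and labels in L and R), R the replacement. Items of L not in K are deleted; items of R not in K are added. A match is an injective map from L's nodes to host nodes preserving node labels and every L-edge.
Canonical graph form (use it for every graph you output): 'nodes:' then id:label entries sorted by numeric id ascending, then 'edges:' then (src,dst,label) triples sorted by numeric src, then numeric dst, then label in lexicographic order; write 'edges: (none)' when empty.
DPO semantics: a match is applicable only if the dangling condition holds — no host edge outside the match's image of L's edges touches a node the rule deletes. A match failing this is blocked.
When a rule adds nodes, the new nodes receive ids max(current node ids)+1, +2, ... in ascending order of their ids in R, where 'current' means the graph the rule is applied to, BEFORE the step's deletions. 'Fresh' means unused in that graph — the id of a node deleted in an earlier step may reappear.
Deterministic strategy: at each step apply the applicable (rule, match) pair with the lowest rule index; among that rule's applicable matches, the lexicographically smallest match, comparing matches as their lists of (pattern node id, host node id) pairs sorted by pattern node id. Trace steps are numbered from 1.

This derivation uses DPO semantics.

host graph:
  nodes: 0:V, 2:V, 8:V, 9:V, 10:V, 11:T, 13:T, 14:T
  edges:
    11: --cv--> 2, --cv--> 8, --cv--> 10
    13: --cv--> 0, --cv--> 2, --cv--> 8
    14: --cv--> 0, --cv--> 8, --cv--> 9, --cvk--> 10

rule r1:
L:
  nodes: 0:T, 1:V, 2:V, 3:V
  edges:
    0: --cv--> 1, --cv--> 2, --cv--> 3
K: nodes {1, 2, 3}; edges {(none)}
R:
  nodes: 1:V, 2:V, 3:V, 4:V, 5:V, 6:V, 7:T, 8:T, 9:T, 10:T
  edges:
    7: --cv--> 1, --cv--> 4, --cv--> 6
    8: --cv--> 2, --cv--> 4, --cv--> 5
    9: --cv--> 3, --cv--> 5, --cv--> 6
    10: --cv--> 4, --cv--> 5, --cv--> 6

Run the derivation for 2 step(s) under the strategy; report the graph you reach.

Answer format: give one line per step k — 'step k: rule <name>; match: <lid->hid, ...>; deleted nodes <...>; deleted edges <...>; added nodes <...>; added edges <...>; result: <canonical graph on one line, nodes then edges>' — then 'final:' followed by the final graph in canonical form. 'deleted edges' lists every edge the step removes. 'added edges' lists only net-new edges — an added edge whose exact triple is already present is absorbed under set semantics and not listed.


step 1: rule r1; match: 0->11, 1->2, 2->8, 3->10; deleted nodes 11; deleted edges (11,2,cv); (11,8,cv); (11,10,cv); added nodes 15, 16, 17, 18, 19, 20, 21; added edges (18,2,cv); (18,15,cv); (18,17,cv); (19,8,cv); (19,15,cv); (19,16,cv); (20,10,cv); (20,16,cv); (20,17,cv); (21,15,cv); (21,16,cv); (21,17,cv); result: nodes: 0:V, 2:V, 8:V, 9:V, 10:V, 13:T, 14:T, 15:V, 16:V, 17:V, 18:T, 19:T, 20:T, 21:T edges: (13,0,cv); (13,2,cv); (13,8,cv); (14,0,cv); (14,8,cv); (14,9,cv); (14,10,cvk); (18,2,cv); (18,15,cv); (18,17,cv); (19,8,cv); (19,15,cv); (19,16,cv); (20,10,cv); (20,16,cv); (20,17,cv); (21,15,cv); (21,16,cv); (21,17,cv)
step 2: rule r1; match: 0->13, 1->0, 2->2, 3->8; deleted nodes 13; deleted edges (13,0,cv); (13,2,cv); (13,8,cv); added nodes 22, 23, 24, 25, 26, 27, 28; added edges (25,0,cv); (25,22,cv); (25,24,cv); (26,2,cv); (26,22,cv); (26,23,cv); (27,8,cv); (27,23,cv); (27,24,cv); (28,22,cv); (28,23,cv); (28,24,cv); result: nodes: 0:V, 2:V, 8:V, 9:V, 10:V, 14:T, 15:V, 16:V, 17:V, 18:T, 19:T, 20:T, 21:T, 22:V, 23:V, 24:V, 25:T, 26:T, 27:T, 28:T edges: (14,0,cv); (14,8,cv); (14,9,cv); (14,10,cvk); (18,2,cv); (18,15,cv); (18,17,cv); (19,8,cv); (19,15,cv); (19,16,cv); (20,10,cv); (20,16,cv); (20,17,cv); (21,15,cv); (21,16,cv); (21,17,cv); (25,0,cv); (25,22,cv); (25,24,cv); (26,2,cv); (26,22,cv); (26,23,cv); (27,8,cv); (27,23,cv); (27,24,cv); (28,22,cv); (28,23,cv); (28,24,cv)
final:
nodes: 0:V, 2:V, 8:V, 9:V, 10:V, 14:T, 15:V, 16:V, 17:V, 18:T, 19:T, 20:T, 21:T, 22:V, 23:V, 24:V, 25:T, 26:T, 27:T, 28:T
edges: (14,0,cv); (14,8,cv); (14,9,cv); (14,10,cvk); (18,2,cv); (18,15,cv); (18,17,cv); (19,8,cv); (19,15,cv); (19,16,cv); (20,10,cv); (20,16,cv); (20,17,cv); (21,15,cv); (21,16,cv); (21,17,cv); (25,0,cv); (25,22,cv); (25,24,cv); (26,2,cv); (26,22,cv); (26,23,cv); (27,8,cv); (27,23,cv); (27,24,cv); (28,22,cv); (28,23,cv); (28,24,cv)


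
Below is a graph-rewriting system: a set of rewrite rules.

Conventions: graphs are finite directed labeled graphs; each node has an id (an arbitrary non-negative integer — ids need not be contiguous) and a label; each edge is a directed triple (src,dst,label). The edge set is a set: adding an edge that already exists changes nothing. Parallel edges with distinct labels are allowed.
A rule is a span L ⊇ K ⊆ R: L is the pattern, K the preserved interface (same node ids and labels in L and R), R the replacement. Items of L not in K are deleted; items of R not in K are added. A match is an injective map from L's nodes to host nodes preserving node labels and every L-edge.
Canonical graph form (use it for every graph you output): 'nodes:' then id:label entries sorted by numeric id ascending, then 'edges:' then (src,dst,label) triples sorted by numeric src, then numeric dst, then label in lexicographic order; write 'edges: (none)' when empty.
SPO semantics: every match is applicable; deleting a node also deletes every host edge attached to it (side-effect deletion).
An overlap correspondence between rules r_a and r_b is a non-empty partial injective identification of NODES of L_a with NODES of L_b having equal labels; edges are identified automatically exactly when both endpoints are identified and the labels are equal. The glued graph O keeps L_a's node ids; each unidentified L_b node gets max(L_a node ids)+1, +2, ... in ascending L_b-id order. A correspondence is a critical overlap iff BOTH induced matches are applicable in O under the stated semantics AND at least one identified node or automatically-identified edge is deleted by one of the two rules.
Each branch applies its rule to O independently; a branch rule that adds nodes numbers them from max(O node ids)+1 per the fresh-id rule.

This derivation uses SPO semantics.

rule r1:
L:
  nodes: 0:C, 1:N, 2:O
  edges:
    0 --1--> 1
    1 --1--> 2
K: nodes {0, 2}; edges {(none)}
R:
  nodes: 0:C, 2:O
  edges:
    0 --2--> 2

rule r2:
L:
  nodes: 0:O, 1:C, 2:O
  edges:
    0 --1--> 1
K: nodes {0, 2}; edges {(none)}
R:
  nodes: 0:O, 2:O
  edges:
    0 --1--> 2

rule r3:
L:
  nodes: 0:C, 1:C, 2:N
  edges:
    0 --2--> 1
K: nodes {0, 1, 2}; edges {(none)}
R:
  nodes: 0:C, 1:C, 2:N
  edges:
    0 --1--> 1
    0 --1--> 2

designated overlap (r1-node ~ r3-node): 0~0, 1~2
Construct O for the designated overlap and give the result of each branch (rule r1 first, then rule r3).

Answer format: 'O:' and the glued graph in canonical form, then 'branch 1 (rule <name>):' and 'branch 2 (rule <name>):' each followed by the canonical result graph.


O:
nodes: 0:C, 1:N, 2:O, 3:C
edges: (0,1,1); (0,3,2); (1,2,1)
branch 1 (rule r1):
nodes: 0:C, 2:O, 3:C
edges: (0,2,2); (0,3,2)
branch 2 (rule r3):
nodes: 0:C, 1:N, 2:O, 3:C
edges: (0,1,1); (0,3,1); (1,2,1)


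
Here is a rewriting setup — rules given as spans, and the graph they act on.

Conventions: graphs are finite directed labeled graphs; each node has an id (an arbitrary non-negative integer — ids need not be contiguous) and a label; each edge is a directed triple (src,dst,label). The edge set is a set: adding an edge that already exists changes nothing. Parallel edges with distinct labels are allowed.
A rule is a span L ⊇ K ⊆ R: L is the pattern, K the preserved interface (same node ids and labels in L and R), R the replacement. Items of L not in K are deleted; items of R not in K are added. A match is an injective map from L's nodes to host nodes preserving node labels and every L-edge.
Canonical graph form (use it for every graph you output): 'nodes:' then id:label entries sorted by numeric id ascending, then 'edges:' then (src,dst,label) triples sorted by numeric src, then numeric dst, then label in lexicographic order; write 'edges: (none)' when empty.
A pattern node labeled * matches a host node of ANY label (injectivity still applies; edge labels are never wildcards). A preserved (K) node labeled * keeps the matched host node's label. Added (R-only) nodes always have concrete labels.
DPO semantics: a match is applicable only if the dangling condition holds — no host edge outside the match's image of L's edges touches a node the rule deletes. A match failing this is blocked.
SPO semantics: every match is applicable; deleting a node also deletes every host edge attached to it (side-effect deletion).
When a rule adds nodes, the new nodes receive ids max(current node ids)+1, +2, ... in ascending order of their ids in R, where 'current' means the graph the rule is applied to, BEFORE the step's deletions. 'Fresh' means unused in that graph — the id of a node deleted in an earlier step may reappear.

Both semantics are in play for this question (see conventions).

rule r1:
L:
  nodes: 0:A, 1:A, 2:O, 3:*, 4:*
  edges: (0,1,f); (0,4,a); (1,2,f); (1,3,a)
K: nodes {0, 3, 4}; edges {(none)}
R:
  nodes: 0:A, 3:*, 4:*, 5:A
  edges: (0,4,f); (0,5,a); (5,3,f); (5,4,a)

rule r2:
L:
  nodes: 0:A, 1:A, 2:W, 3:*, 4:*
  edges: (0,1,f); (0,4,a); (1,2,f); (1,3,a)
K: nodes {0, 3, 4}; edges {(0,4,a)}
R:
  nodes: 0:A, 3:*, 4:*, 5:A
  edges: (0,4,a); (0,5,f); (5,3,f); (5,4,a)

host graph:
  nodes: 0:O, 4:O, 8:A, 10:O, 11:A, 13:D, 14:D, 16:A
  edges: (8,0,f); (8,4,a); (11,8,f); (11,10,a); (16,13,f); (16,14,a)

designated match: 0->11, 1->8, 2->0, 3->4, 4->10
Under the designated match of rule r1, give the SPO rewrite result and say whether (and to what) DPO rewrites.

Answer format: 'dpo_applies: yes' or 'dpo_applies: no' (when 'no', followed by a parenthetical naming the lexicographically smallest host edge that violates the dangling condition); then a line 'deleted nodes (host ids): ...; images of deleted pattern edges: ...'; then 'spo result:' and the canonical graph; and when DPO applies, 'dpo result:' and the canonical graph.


dpo_applies: yes
deleted nodes (host ids): 0, 8; images of deleted pattern edges: (8,0,f); (8,4,a); (11,8,f); (11,10,a)
spo result:
nodes: 4:O, 10:O, 11:A, 13:D, 14:D, 16:A, 17:A
edges: (11,10,f); (11,17,a); (16,13,f); (16,14,a); (17,4,f); (17,10,a)
dpo result:
nodes: 4:O, 10:O, 11:A, 13:D, 14:D, 16:A, 17:A
edges: (11,10,f); (11,17,a); (16,13,f); (16,14,a); (17,4,f); (17,10,a)


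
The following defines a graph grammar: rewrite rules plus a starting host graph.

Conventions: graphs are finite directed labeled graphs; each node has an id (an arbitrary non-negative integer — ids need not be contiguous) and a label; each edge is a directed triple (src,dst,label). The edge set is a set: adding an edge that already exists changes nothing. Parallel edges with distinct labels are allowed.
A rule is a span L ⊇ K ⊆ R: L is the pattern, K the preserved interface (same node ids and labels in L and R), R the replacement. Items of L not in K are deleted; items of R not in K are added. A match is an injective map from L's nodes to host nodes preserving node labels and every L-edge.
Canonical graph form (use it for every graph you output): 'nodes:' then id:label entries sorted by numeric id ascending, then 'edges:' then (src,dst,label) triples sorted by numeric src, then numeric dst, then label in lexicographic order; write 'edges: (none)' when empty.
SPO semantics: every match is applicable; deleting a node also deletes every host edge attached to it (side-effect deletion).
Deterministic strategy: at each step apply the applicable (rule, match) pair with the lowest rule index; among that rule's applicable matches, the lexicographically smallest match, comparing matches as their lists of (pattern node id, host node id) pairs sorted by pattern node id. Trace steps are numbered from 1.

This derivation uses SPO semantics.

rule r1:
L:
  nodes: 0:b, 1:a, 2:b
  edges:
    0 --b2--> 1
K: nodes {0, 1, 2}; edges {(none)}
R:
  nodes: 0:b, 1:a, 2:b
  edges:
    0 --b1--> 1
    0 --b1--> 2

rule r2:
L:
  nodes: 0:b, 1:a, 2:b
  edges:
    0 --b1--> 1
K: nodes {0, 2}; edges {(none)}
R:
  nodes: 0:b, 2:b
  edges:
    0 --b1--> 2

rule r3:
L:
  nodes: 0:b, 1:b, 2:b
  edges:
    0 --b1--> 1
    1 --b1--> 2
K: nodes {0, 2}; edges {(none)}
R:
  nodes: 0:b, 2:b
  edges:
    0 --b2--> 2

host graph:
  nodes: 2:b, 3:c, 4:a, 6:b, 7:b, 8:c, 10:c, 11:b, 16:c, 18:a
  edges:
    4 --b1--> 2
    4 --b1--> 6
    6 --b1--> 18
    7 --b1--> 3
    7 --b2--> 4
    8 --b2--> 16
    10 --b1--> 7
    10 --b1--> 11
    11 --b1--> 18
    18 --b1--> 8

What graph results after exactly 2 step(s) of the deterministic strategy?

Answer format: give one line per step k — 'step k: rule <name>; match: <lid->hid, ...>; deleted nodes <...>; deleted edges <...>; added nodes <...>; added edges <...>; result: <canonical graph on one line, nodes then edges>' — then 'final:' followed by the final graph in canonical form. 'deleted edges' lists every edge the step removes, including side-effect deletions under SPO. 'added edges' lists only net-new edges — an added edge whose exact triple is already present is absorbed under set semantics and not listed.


step 1: rule r1; match: 0->7, 1->4, 2->2; deleted nodes (none); deleted edges (7,4,b2); added nodes (none); added edges (7,2,b1); (7,4,b1); result: nodes: 2:b, 3:c, 4:a, 6:b, 7:b, 8:c, 10:c, 11:b, 16:c, 18:a edges: (4,2,b1); (4,6,b1); (6,18,b1); (7,2,b1); (7,3,b1); (7,4,b1); (8,16,b2); (10,7,b1); (10,11,b1); (11,18,b1); (18,8,b1)
step 2: rule r2; match: 0->6, 1->18, 2->2; deleted nodes 18; deleted edges (6,18,b1); (11,18,b1); (18,8,b1); added nodes (none); added edges (6,2,b1); result: nodes: 2:b, 3:c, 4:a, 6:b, 7:b, 8:c, 10:c, 11:b, 16:c edges: (4,2,b1); (4,6,b1); (6,2,b1); (7,2,b1); (7,3,b1); (7,4,b1); (8,16,b2); (10,7,b1); (10,11,b1)
final:
nodes: 2:b, 3:c, 4:a, 6:b, 7:b, 8:c, 10:c, 11:b, 16:c
edges: (4,2,b1); (4,6,b1); (6,2,b1); (7,2,b1); (7,3,b1); (7,4,b1); (8,16,b2); (10,7,b1); (10,11,b1)


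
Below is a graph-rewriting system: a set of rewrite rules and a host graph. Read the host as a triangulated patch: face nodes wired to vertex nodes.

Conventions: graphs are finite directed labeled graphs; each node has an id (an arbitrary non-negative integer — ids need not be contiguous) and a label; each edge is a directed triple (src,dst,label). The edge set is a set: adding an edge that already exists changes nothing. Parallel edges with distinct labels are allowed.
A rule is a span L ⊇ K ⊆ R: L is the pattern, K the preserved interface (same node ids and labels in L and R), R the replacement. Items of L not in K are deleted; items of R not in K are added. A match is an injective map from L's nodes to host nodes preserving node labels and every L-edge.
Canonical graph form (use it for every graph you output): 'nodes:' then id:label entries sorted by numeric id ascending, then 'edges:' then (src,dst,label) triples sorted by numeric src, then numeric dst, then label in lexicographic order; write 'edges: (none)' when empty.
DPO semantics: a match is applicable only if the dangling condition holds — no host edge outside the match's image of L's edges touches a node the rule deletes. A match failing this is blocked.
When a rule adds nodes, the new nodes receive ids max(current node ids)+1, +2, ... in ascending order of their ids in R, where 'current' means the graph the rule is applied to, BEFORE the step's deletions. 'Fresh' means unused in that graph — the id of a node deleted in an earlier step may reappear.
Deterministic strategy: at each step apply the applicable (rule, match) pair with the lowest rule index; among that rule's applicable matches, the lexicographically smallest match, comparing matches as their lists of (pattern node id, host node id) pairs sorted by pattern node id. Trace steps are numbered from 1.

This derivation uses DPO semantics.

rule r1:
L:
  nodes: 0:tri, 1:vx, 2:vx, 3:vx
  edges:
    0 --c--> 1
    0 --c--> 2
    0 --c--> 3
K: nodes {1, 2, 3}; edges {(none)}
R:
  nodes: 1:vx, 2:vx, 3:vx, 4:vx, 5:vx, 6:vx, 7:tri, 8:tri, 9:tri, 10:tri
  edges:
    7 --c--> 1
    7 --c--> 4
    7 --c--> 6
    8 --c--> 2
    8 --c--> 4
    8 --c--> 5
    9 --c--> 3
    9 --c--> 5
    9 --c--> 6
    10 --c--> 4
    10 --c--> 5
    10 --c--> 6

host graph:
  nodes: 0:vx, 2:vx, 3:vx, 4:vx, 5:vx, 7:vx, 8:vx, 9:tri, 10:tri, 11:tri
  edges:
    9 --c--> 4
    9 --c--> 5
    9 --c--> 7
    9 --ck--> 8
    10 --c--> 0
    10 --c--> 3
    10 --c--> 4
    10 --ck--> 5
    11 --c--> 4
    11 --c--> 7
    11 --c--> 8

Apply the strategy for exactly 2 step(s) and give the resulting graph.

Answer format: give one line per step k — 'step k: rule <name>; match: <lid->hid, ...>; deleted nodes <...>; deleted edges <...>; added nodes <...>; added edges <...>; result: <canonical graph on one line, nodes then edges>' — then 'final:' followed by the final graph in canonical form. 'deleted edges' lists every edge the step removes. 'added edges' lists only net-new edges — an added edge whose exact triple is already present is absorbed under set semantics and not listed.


step 1: rule r1; match: 0->11, 1->4, 2->7, 3->8; deleted nodes 11; deleted edges (11,4,c); (11,7,c); (11,8,c); added nodes 12, 13, 14, 15, 16, 17, 18; added edges (15,4,c); (15,12,c); (15,14,c); (16,7,c); (16,12,c); (16,13,c); (17,8,c); (17,13,c); (17,14,c); (18,12,c); (18,13,c); (18,14,c); result: nodes: 0:vx, 2:vx, 3:vx, 4:vx, 5:vx, 7:vx, 8:vx, 9:tri, 10:tri, 12:vx, 13:vx, 14:vx, 15:tri, 16:tri, 17:tri, 18:tri edges: (9,4,c); (9,5,c); (9,7,c); (9,8,ck); (10,0,c); (10,3,c); (10,4,c); (10,5,ck); (15,4,c); (15,12,c); (15,14,c); (16,7,c); (16,12,c); (16,13,c); (17,8,c); (17,13,c); (17,14,c); (18,12,c); (18,13,c); (18,14,c)
step 2: rule r1; match: 0->15, 1->4, 2->12, 3->14; deleted nodes 15; deleted edges (15,4,c); (15,12,c); (15,14,c); added nodes 19, 20, 21, 22, 23, 24, 25; added edges (22,4,c); (22,19,c); (22,21,c); (23,12,c); (23,19,c); (23,20,c); (24,14,c); (24,20,c); (24,21,c); (25,19,c); (25,20,c); (25,21,c); result: nodes: 0:vx, 2:vx, 3:vx, 4:vx, 5:vx, 7:vx, 8:vx, 9:tri, 10:tri, 12:vx, 13:vx, 14:vx, 16:tri, 17:tri, 18:tri, 19:vx, 20:vx, 21:vx, 22:tri, 23:tri, 24:tri, 25:tri edges: (9,4,c); (9,5,c); (9,7,c); (9,8,ck); (10,0,c); (10,3,c); (10,4,c); (10,5,ck); (16,7,c); (16,12,c); (16,13,c); (17,8,c); (17,13,c); (17,14,c); (18,12,c); (18,13,c); (18,14,c); (22,4,c); (22,19,c); (22,21,c); (23,12,c); (23,19,c); (23,20,c); (24,14,c); (24,20,c); (24,21,c); (25,19,c); (25,20,c); (25,21,c)
final:
nodes: 0:vx, 2:vx, 3:vx, 4:vx, 5:vx, 7:vx, 8:vx, 9:tri, 10:tri, 12:vx, 13:vx, 14:vx, 16:tri, 17:tri, 18:tri, 19:vx, 20:vx, 21:vx, 22:tri, 23:tri, 24:tri, 25:tri
edges: (9,4,c); (9,5,c); (9,7,c); (9,8,ck); (10,0,c); (10,3,c); (10,4,c); (10,5,ck); (16,7,c); (16,12,c); (16,13,c); (17,8,c); (17,13,c); (17,14,c); (18,12,c); (18,13,c); (18,14,c); (22,4,c); (22,19,c); (22,21,c); (23,12,c); (23,19,c); (23,20,c); (24,14,c); (24,20,c); (24,21,c); (25,19,c); (25,20,c); (25,21,c)


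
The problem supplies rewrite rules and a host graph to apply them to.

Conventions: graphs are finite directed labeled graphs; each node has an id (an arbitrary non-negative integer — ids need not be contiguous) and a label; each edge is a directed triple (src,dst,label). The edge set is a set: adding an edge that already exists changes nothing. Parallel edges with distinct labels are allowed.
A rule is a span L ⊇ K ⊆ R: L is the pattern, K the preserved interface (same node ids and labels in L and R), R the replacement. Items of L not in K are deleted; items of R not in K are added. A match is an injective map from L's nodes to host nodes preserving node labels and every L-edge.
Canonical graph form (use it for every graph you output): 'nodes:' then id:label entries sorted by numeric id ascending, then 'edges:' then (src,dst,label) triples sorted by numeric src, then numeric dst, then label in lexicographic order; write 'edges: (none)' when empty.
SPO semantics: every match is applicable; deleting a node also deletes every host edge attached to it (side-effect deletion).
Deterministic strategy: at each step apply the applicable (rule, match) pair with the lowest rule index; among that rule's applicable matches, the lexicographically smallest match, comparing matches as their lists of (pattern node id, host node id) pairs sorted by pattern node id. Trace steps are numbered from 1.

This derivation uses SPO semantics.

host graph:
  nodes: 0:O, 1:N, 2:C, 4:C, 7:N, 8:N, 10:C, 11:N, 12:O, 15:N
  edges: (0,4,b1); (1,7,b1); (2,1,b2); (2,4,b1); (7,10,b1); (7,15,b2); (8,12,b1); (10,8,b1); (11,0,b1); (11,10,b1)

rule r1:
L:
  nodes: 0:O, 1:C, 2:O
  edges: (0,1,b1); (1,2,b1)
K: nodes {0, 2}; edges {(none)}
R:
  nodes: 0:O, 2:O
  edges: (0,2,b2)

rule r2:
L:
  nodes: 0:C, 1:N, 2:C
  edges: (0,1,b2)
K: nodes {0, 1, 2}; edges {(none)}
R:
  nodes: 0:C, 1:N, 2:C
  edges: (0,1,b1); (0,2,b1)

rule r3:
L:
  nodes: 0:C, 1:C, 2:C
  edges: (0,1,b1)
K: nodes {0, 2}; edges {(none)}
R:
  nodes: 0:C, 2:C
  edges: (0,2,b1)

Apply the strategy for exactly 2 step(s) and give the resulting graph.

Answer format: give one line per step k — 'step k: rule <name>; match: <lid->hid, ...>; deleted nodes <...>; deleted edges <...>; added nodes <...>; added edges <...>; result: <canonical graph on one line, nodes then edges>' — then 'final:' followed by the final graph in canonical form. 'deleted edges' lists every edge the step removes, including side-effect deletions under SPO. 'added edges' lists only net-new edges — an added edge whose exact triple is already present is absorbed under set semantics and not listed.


step 1: rule r2; match: 0->2, 1->1, 2->4; deleted nodes (none); deleted edges (2,1,b2); added nodes (none); added edges (2,1,b1); result: nodes: 0:O, 1:N, 2:C, 4:C, 7:N, 8:N, 10:C, 11:N, 12:O, 15:N edges: (0,4,b1); (1,7,b1); (2,1,b1); (2,4,b1); (7,10,b1); (7,15,b2); (8,12,b1); (10,8,b1); (11,0,b1); (11,10,b1)
step 2: rule r3; match: 0->2, 1->4, 2->10; deleted nodes 4; deleted edges (0,4,b1); (2,4,b1); added nodes (none); added edges (2,10,b1); result: nodes: 0:O, 1:N, 2:C, 7:N, 8:N, 10:C, 11:N, 12:O, 15:N edges: (1,7,b1); (2,1,b1); (2,10,b1); (7,10,b1); (7,15,b2); (8,12,b1); (10,8,b1); (11,0,b1); (11,10,b1)
final:
nodes: 0:O, 1:N, 2:C, 7:N, 8:N, 10:C, 11:N, 12:O, 15:N
edges: (1,7,b1); (2,1,b1); (2,10,b1); (7,10,b1); (7,15,b2); (8,12,b1); (10,8,b1); (11,0,b1); (11,10,b1)


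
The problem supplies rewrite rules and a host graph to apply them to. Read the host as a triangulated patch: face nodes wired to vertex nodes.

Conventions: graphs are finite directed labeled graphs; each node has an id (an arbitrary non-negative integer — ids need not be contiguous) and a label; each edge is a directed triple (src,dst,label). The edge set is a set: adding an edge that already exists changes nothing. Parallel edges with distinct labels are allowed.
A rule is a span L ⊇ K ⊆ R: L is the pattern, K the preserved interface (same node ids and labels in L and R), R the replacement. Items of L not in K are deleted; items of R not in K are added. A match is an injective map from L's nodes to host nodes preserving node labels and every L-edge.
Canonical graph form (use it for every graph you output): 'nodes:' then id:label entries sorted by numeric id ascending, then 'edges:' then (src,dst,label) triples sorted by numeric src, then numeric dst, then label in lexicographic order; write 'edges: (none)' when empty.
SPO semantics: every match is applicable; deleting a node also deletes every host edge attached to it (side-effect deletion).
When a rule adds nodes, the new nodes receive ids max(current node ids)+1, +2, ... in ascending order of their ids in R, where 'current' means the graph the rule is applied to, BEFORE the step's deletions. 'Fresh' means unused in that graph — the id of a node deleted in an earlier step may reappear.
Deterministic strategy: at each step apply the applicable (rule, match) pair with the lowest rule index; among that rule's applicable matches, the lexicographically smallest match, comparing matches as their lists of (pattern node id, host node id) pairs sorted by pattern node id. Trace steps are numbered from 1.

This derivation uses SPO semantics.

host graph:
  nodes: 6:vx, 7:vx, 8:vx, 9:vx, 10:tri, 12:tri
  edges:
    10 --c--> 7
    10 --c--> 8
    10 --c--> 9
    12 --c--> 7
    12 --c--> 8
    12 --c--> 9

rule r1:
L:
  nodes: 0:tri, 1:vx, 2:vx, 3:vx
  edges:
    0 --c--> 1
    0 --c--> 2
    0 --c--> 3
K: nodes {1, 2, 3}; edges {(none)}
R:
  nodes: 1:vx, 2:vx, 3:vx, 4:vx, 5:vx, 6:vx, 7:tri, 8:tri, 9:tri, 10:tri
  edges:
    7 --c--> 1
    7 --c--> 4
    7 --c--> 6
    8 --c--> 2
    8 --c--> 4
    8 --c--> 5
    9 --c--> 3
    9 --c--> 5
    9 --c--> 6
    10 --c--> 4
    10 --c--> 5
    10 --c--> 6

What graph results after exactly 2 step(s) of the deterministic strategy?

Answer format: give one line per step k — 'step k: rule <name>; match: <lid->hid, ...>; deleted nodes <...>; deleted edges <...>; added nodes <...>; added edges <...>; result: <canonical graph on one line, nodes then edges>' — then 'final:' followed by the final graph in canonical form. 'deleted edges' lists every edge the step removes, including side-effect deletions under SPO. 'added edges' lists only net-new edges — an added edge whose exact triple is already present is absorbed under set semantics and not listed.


step 1: rule r1; match: 0->10, 1->7, 2->8, 3->9; deleted nodes 10; deleted edges (10,7,c); (10,8,c); (10,9,c); added nodes 13, 14, 15, 16, 17, 18, 19; added edges (16,7,c); (16,13,c); (16,15,c); (17,8,c); (17,13,c); (17,14,c); (18,9,c); (18,14,c); (18,15,c); (19,13,c); (19,14,c); (19,15,c); result: nodes: 6:vx, 7:vx, 8:vx, 9:vx, 12:tri, 13:vx, 14:vx, 15:vx, 16:tri, 17:tri, 18:tri, 19:tri edges: (12,7,c); (12,8,c); (12,9,c); (16,7,c); (16,13,c); (16,15,c); (17,8,c); (17,13,c); (17,14,c); (18,9,c); (18,14,c); (18,15,c); (19,13,c); (19,14,c); (19,15,c)
step 2: rule r1; match: 0->12, 1->7, 2->8, 3->9; deleted nodes 12; deleted edges (12,7,c); (12,8,c); (12,9,c); added nodes 20, 21, 22, 23, 24, 25, 26; added edges (23,7,c); (23,20,c); (23,22,c); (24,8,c); (24,20,c); (24,21,c); (25,9,c); (25,21,c); (25,22,c); (26,20,c); (26,21,c); (26,22,c); result: nodes: 6:vx, 7:vx, 8:vx, 9:vx, 13:vx, 14:vx, 15:vx, 16:tri, 17:tri, 18:tri, 19:tri, 20:vx, 21:vx, 22:vx, 23:tri, 24:tri, 25:tri, 26:tri edges: (16,7,c); (16,13,c); (16,15,c); (17,8,c); (17,13,c); (17,14,c); (18,9,c); (18,14,c); (18,15,c); (19,13,c); (19,14,c); (19,15,c); (23,7,c); (23,20,c); (23,22,c); (24,8,c); (24,20,c); (24,21,c); (25,9,c); (25,21,c); (25,22,c); (26,20,c); (26,21,c); (26,22,c)
final:
nodes: 6:vx, 7:vx, 8:vx, 9:vx, 13:vx, 14:vx, 15:vx, 16:tri, 17:tri, 18:tri, 19:tri, 20:vx, 21:vx, 22:vx, 23:tri, 24:tri, 25:tri, 26:tri
edges: (16,7,c); (16,13,c); (16,15,c); (17,8,c); (17,13,c); (17,14,c); (18,9,c); (18,14,c); (18,15,c); (19,13,c); (19,14,c); (19,15,c); (23,7,c); (23,20,c); (23,22,c); (24,8,c); (24,20,c); (24,21,c); (25,9,c); (25,21,c); (25,22,c); (26,20,c); (26,21,c); (26,22,c)


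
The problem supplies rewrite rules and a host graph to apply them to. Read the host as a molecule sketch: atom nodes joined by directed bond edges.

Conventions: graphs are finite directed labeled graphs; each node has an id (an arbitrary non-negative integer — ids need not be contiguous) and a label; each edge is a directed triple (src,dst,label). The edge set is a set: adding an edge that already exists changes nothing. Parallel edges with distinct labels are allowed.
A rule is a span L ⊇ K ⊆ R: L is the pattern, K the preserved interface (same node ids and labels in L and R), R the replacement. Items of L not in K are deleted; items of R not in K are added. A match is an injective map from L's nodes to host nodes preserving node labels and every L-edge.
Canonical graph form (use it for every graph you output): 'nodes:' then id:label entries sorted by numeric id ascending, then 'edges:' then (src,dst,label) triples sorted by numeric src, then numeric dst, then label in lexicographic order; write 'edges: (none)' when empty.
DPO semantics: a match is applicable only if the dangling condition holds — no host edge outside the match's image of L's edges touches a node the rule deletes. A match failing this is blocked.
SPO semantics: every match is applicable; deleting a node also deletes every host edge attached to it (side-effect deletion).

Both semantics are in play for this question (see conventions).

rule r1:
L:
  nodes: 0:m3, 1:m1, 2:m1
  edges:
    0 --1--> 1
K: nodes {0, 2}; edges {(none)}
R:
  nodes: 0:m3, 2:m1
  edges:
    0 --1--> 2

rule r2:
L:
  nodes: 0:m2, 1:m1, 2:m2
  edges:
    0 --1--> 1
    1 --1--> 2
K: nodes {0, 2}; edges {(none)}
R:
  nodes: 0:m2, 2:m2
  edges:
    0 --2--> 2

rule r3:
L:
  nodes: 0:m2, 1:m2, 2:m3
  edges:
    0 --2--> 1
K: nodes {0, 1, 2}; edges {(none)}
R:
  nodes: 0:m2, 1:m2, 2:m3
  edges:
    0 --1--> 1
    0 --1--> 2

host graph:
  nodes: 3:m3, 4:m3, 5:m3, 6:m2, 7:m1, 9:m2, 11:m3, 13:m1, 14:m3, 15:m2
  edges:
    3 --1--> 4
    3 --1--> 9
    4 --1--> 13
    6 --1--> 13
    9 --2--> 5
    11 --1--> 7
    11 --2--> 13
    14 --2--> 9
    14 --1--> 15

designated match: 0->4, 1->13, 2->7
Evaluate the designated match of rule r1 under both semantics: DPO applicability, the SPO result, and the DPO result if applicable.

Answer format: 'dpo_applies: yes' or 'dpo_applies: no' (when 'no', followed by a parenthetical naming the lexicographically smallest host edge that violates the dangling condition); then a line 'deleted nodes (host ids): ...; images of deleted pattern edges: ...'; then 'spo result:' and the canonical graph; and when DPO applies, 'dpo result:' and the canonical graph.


dpo_applies: no
(the rule deletes node 13, which keeps host edge (6,13,1) outside the match image — the dangling condition fails, DPO blocks; SPO proceeds and side-deletes such edges)
deleted nodes (host ids): 13; images of deleted pattern edges: (4,13,1)
spo result:
nodes: 3:m3, 4:m3, 5:m3, 6:m2, 7:m1, 9:m2, 11:m3, 14:m3, 15:m2
edges: (3,4,1); (3,9,1); (4,7,1); (9,5,2); (11,7,1); (14,9,2); (14,15,1)


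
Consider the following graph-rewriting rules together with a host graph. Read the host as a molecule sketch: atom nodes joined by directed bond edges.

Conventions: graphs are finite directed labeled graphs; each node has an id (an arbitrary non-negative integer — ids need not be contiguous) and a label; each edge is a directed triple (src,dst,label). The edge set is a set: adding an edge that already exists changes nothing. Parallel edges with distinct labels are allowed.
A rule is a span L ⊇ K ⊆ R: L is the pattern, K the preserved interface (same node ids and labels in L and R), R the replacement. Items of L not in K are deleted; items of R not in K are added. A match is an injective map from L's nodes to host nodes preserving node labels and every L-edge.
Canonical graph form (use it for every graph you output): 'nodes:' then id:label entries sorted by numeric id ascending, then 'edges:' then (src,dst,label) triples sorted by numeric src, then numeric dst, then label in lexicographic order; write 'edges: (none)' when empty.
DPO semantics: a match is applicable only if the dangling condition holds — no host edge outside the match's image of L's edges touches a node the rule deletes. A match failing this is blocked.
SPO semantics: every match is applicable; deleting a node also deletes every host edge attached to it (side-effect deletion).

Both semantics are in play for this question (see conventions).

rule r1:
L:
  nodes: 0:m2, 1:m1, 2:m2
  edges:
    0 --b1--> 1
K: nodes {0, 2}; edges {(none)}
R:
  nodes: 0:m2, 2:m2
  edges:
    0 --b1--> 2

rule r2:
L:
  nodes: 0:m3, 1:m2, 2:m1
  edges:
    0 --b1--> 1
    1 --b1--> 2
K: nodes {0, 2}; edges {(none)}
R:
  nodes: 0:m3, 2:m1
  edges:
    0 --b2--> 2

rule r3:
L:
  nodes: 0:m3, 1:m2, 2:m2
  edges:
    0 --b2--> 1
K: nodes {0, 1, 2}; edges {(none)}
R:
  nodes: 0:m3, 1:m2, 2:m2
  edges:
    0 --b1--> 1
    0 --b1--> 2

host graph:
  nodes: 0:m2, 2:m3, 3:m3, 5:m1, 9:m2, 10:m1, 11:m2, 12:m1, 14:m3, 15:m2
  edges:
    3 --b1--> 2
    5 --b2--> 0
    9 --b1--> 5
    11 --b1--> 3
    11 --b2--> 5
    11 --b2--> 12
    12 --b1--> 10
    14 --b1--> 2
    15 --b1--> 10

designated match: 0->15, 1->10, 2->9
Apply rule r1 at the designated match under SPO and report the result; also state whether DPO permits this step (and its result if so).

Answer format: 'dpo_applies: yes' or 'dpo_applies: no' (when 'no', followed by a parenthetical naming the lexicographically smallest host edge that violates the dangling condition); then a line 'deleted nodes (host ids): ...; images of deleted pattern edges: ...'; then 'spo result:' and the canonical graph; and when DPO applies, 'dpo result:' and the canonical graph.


dpo_applies: no
(the rule deletes node 10, which keeps host edge (12,10,b1) outside the match image — the dangling condition fails, DPO blocks; SPO proceeds and side-deletes such edges)
deleted nodes (host ids): 10; images of deleted pattern edges: (15,10,b1)
spo result:
nodes: 0:m2, 2:m3, 3:m3, 5:m1, 9:m2, 11:m2, 12:m1, 14:m3, 15:m2
edges: (3,2,b1); (5,0,b2); (9,5,b1); (11,3,b1); (11,5,b2); (11,12,b2); (14,2,b1); (15,9,b1)
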